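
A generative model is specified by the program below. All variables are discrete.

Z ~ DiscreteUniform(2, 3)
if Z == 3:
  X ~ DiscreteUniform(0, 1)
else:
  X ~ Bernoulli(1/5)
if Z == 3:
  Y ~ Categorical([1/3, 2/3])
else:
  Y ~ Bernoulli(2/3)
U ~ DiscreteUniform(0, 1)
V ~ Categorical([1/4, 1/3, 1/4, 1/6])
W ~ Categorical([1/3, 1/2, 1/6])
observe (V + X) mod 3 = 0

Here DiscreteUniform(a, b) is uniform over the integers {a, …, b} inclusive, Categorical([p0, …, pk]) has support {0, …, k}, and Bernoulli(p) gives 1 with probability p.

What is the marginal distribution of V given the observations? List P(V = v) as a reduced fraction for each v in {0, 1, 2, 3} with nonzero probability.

P(V=0) = 39/86, P(V=2) = 21/86, P(V=3) = 13/43

Enumerate traces; 72 have nonzero weight after conditioning:
  (Z=2, X=0, Y=0, U=0, V=0, W=0) weight 1/180
  (Z=2, X=0, Y=0, U=0, V=0, W=1) weight 1/120
  (Z=2, X=0, Y=0, U=0, V=0, W=2) weight 1/360
  (Z=2, X=0, Y=0, U=0, V=3, W=0) weight 1/270
  (Z=2, X=0, Y=0, U=0, V=3, W=1) weight 1/180
  (Z=2, X=0, Y=0, U=0, V=3, W=2) weight 1/540
  (Z=2, X=0, Y=0, U=1, V=0, W=0) weight 1/180
  (Z=2, X=0, Y=0, U=1, V=0, W=1) weight 1/120
  (Z=2, X=1, Y=0, U=0, V=2, W=0) weight 1/720
  … 63 more
Group by V:
  weight(V=0) = 13/80
  weight(V=2) = 7/80
  weight(V=3) = 13/120
Total weight = 13/80 + 7/80 + 13/120 = 43/120
P(V=0 | obs) = 13/80 / 43/120 = 39/86
P(V=2 | obs) = 7/80 / 43/120 = 21/86
P(V=3 | obs) = 13/120 / 43/120 = 13/43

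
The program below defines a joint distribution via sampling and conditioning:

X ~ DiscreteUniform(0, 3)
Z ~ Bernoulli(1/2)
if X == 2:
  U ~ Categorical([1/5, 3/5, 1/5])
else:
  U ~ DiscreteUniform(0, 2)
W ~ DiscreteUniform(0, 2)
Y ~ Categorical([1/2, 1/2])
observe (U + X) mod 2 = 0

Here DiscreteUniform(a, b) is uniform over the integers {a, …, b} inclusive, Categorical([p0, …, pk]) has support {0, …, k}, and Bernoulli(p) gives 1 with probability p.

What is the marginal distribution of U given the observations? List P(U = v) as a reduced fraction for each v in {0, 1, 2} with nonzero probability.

P(U=0) = 4/13, P(U=1) = 5/13, P(U=2) = 4/13

Enumerate traces; 72 have nonzero weight after conditioning:
  (X=0, Z=0, U=0, W=0, Y=0) weight 1/144
  (X=0, Z=0, U=0, W=0, Y=1) weight 1/144
  (X=0, Z=0, U=0, W=1, Y=0) weight 1/144
  (X=0, Z=0, U=0, W=1, Y=1) weight 1/144
  (X=0, Z=0, U=0, W=2, Y=0) weight 1/144
  (X=0, Z=0, U=0, W=2, Y=1) weight 1/144
  (X=0, Z=0, U=2, W=0, Y=0) weight 1/144
  (X=0, Z=0, U=2, W=0, Y=1) weight 1/144
  (X=1, Z=0, U=1, W=0, Y=0) weight 1/144
  … 63 more
Group by U:
  weight(U=0) = 2/15
  weight(U=1) = 1/6
  weight(U=2) = 2/15
Total weight = 2/15 + 1/6 + 2/15 = 13/30
P(U=0 | obs) = 2/15 / 13/30 = 4/13
P(U=1 | obs) = 1/6 / 13/30 = 5/13
P(U=2 | obs) = 2/15 / 13/30 = 4/13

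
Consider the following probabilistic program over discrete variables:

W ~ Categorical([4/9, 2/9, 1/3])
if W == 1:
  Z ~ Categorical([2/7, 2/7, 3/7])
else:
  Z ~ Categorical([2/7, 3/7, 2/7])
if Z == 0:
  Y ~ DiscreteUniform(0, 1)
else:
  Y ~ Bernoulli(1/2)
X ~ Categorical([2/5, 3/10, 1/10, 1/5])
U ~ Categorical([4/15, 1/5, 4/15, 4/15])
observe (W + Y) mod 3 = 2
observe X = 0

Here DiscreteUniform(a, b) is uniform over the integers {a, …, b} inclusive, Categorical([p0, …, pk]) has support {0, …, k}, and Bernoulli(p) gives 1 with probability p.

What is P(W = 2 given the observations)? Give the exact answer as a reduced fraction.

Enumerate traces; 24 have nonzero weight after conditioning:
  (W=1, Z=0, Y=1, X=0, U=0) weight 16/4725
  (W=1, Z=0, Y=1, X=0, U=1) weight 4/1575
  (W=1, Z=0, Y=1, X=0, U=2) weight 16/4725
  (W=1, Z=0, Y=1, X=0, U=3) weight 16/4725
  (W=1, Z=1, Y=1, X=0, U=0) weight 16/4725
  (W=1, Z=1, Y=1, X=0, U=1) weight 4/1575
  (W=1, Z=1, Y=1, X=0, U=2) weight 16/4725
  (W=1, Z=1, Y=1, X=0, U=3) weight 16/4725
  (W=2, Z=0, Y=0, X=0, U=0) weight 8/1575
  … 15 more
Group by W:
  weight(W=1) = 2/45
  weight(W=2) = 1/15
Total weight = 2/45 + 1/15 = 1/9
P(W=1 | obs) = 2/45 / 1/9 = 2/5
P(W=2 | obs) = 1/15 / 1/9 = 3/5

P(W = 2 | obs) = 3/5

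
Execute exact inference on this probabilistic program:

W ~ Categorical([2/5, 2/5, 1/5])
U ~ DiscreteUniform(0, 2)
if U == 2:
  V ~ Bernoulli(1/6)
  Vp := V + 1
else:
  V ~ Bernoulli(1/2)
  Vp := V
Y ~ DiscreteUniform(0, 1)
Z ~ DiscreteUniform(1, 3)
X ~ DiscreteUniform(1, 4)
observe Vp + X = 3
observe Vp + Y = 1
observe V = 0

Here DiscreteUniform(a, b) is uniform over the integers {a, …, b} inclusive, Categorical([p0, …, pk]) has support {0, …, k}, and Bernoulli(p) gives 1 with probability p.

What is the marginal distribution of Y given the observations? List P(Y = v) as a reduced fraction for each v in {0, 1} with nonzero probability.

Enumerate traces; 27 have nonzero weight after conditioning:
  (W=0, U=0, V=0, Y=1, Z=1, X=3) weight 1/360
  (W=0, U=0, V=0, Y=1, Z=2, X=3) weight 1/360
  (W=0, U=0, V=0, Y=1, Z=3, X=3) weight 1/360
  (W=0, U=1, V=0, Y=1, Z=1, X=3) weight 1/360
  (W=0, U=1, V=0, Y=1, Z=2, X=3) weight 1/360
  (W=0, U=1, V=0, Y=1, Z=3, X=3) weight 1/360
  (W=0, U=2, V=0, Y=0, Z=1, X=2) weight 1/216
  (W=0, U=2, V=0, Y=0, Z=2, X=2) weight 1/216
  … 19 more
Group by Y:
  weight(Y=0) = 5/144
  weight(Y=1) = 1/24
Total weight = 5/144 + 1/24 = 11/144
P(Y=0 | obs) = 5/144 / 11/144 = 5/11
P(Y=1 | obs) = 1/24 / 11/144 = 6/11

P(Y=0) = 5/11, P(Y=1) = 6/11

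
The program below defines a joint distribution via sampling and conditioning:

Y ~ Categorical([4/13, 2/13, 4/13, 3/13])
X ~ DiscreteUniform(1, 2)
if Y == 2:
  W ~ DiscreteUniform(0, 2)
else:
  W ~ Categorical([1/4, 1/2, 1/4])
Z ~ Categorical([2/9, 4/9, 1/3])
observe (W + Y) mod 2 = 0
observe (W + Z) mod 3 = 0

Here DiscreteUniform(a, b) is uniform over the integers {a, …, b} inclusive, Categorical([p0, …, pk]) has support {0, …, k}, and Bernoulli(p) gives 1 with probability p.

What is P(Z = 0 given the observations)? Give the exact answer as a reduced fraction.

Enumerate traces; 12 have nonzero weight after conditioning:
  (Y=0, X=1, W=0, Z=0) weight 1/117
  (Y=0, X=1, W=2, Z=1) weight 2/117
  (Y=0, X=2, W=0, Z=0) weight 1/117
  (Y=0, X=2, W=2, Z=1) weight 2/117
  (Y=1, X=1, W=1, Z=2) weight 1/78
  (Y=1, X=2, W=1, Z=2) weight 1/78
  (Y=2, X=1, W=0, Z=0) weight 4/351
  (Y=2, X=1, W=2, Z=1) weight 8/351
  … 4 more
Group by Z:
  weight(Z=0) = 14/351
  weight(Z=1) = 28/351
  weight(Z=2) = 5/78
Total weight = 14/351 + 28/351 + 5/78 = 43/234
P(Z=0 | obs) = 14/351 / 43/234 = 28/129
P(Z=1 | obs) = 28/351 / 43/234 = 56/129
P(Z=2 | obs) = 5/78 / 43/234 = 15/43

P(Z = 0 | obs) = 28/129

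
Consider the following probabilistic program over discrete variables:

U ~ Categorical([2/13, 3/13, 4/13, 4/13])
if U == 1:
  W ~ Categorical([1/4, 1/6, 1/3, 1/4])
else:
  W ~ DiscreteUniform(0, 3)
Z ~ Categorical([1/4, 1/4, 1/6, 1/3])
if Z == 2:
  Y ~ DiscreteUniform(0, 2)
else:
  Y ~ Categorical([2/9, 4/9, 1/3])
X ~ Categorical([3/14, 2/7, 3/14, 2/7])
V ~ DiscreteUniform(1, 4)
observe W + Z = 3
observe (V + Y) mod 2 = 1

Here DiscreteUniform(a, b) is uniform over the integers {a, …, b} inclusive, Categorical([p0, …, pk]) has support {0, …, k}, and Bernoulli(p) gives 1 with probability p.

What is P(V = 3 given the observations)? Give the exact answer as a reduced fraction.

P(V = 3 | obs) = 809/2826

Enumerate traces; 384 have nonzero weight after conditioning:
  (U=0, W=0, Z=3, Y=0, X=0, V=1) weight 1/6552
  (U=0, W=0, Z=3, Y=0, X=0, V=3) weight 1/6552
  (U=0, W=0, Z=3, Y=0, X=1, V=1) weight 1/4914
  (U=0, W=0, Z=3, Y=0, X=1, V=3) weight 1/4914
  (U=0, W=0, Z=3, Y=0, X=2, V=1) weight 1/6552
  (U=0, W=0, Z=3, Y=0, X=2, V=3) weight 1/6552
  (U=0, W=0, Z=3, Y=0, X=3, V=1) weight 1/4914
  (U=0, W=0, Z=3, Y=0, X=3, V=3) weight 1/4914
  (U=0, W=0, Z=3, Y=1, X=0, V=2) weight 1/3276
  (U=0, W=0, Z=3, Y=1, X=0, V=4) weight 1/3276
  … 374 more
Group by V:
  weight(V=1) = 809/22464
  weight(V=2) = 151/5616
  weight(V=3) = 809/22464
  weight(V=4) = 151/5616
Total weight = 809/22464 + 151/5616 + 809/22464 + 151/5616 = 157/1248
P(V=1 | obs) = 809/22464 / 157/1248 = 809/2826
P(V=2 | obs) = 151/5616 / 157/1248 = 302/1413
P(V=3 | obs) = 809/22464 / 157/1248 = 809/2826
P(V=4 | obs) = 151/5616 / 157/1248 = 302/1413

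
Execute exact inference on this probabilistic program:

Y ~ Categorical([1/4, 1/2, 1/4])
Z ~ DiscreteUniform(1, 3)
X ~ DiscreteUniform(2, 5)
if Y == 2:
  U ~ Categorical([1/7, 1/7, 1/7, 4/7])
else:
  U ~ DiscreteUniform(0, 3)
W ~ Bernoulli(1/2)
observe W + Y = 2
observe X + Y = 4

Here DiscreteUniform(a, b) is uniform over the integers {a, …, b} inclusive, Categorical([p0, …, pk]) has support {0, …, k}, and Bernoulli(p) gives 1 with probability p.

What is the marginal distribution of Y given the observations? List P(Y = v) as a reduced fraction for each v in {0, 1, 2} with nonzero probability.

P(Y=1) = 2/3, P(Y=2) = 1/3

Enumerate traces; 24 have nonzero weight after conditioning:
  (Y=1, Z=1, X=3, U=0, W=1) weight 1/192
  (Y=1, Z=1, X=3, U=1, W=1) weight 1/192
  (Y=1, Z=1, X=3, U=2, W=1) weight 1/192
  (Y=1, Z=1, X=3, U=3, W=1) weight 1/192
  (Y=1, Z=2, X=3, U=0, W=1) weight 1/192
  (Y=1, Z=2, X=3, U=1, W=1) weight 1/192
  (Y=1, Z=2, X=3, U=2, W=1) weight 1/192
  (Y=1, Z=2, X=3, U=3, W=1) weight 1/192
  (Y=2, Z=1, X=2, U=0, W=0) weight 1/672
  … 15 more
Group by Y:
  weight(Y=1) = 1/16
  weight(Y=2) = 1/32
Total weight = 1/16 + 1/32 = 3/32
P(Y=1 | obs) = 1/16 / 3/32 = 2/3
P(Y=2 | obs) = 1/32 / 3/32 = 1/3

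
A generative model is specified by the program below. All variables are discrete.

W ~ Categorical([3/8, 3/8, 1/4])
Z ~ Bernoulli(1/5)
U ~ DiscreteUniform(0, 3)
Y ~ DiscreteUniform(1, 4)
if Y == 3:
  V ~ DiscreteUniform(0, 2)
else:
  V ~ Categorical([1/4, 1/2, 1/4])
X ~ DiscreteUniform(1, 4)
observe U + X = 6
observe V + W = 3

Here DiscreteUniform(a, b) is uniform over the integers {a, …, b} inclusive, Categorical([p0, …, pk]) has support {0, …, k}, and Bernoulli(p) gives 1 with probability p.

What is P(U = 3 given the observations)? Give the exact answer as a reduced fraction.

Enumerate traces; 32 have nonzero weight after conditioning:
  (W=1, Z=0, U=2, Y=1, V=2, X=4) weight 3/2560
  (W=1, Z=0, U=2, Y=2, V=2, X=4) weight 3/2560
  (W=1, Z=0, U=2, Y=3, V=2, X=4) weight 1/640
  (W=1, Z=0, U=2, Y=4, V=2, X=4) weight 3/2560
  (W=1, Z=0, U=3, Y=1, V=2, X=3) weight 3/2560
  (W=1, Z=0, U=3, Y=2, V=2, X=3) weight 3/2560
  (W=1, Z=0, U=3, Y=3, V=2, X=3) weight 1/640
  (W=1, Z=0, U=3, Y=4, V=2, X=3) weight 3/2560
  … 24 more
Group by U:
  weight(U=2) = 83/6144
  weight(U=3) = 83/6144
Total weight = 83/6144 + 83/6144 = 83/3072
P(U=2 | obs) = 83/6144 / 83/3072 = 1/2
P(U=3 | obs) = 83/6144 / 83/3072 = 1/2

P(U = 3 | obs) = 1/2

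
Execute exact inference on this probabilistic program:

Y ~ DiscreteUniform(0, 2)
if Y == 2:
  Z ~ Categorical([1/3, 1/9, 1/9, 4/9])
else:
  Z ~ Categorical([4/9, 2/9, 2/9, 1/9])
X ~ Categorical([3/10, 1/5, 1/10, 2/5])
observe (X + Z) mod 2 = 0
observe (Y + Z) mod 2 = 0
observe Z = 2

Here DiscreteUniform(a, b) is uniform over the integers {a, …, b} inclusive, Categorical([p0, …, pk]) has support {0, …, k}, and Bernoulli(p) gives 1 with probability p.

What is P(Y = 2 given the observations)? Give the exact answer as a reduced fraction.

P(Y = 2 | obs) = 1/3

Enumerate traces; 4 have nonzero weight after conditioning:
  (Y=0, Z=2, X=0) weight 1/45
  (Y=0, Z=2, X=2) weight 1/135
  (Y=2, Z=2, X=0) weight 1/90
  (Y=2, Z=2, X=2) weight 1/270
Group by Y:
  weight(Y=0) = 4/135
  weight(Y=2) = 2/135
Total weight = 4/135 + 2/135 = 2/45
P(Y=0 | obs) = 4/135 / 2/45 = 2/3
P(Y=2 | obs) = 2/135 / 2/45 = 1/3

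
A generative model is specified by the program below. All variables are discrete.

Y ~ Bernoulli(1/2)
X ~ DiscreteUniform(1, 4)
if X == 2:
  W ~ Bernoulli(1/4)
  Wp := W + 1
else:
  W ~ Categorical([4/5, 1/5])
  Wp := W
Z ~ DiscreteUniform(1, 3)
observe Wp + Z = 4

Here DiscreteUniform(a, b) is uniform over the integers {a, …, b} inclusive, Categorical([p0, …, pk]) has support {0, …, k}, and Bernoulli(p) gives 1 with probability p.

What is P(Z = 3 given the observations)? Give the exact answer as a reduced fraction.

P(Z = 3 | obs) = 27/32

Enumerate traces; 10 have nonzero weight after conditioning:
  (Y=0, X=1, W=1, Z=3) weight 1/120
  (Y=0, X=2, W=0, Z=3) weight 1/32
  (Y=0, X=2, W=1, Z=2) weight 1/96
  (Y=0, X=3, W=1, Z=3) weight 1/120
  (Y=0, X=4, W=1, Z=3) weight 1/120
  (Y=1, X=1, W=1, Z=3) weight 1/120
  (Y=1, X=2, W=0, Z=3) weight 1/32
  (Y=1, X=2, W=1, Z=2) weight 1/96
  … 2 more
Group by Z:
  weight(Z=2) = 1/48
  weight(Z=3) = 9/80
Total weight = 1/48 + 9/80 = 2/15
P(Z=2 | obs) = 1/48 / 2/15 = 5/32
P(Z=3 | obs) = 9/80 / 2/15 = 27/32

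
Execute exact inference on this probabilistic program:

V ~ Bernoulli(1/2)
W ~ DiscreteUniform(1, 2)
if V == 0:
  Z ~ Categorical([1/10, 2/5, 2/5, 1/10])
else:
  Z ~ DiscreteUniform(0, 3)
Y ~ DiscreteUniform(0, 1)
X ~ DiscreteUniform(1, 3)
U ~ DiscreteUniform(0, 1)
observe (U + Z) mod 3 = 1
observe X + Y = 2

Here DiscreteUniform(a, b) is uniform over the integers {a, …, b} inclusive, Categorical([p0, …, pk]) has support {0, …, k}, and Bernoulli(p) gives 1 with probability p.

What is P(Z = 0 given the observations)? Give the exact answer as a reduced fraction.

P(Z = 0 | obs) = 7/27

Enumerate traces; 24 have nonzero weight after conditioning:
  (V=0, W=1, Z=0, Y=0, X=2, U=1) weight 1/480
  (V=0, W=1, Z=0, Y=1, X=1, U=1) weight 1/480
  (V=0, W=1, Z=1, Y=0, X=2, U=0) weight 1/120
  (V=0, W=1, Z=1, Y=1, X=1, U=0) weight 1/120
  (V=0, W=1, Z=3, Y=0, X=2, U=1) weight 1/480
  (V=0, W=1, Z=3, Y=1, X=1, U=1) weight 1/480
  (V=0, W=2, Z=0, Y=0, X=2, U=1) weight 1/480
  (V=0, W=2, Z=0, Y=1, X=1, U=1) weight 1/480
  … 16 more
Group by Z:
  weight(Z=0) = 7/240
  weight(Z=1) = 13/240
  weight(Z=3) = 7/240
Total weight = 7/240 + 13/240 + 7/240 = 9/80
P(Z=0 | obs) = 7/240 / 9/80 = 7/27
P(Z=1 | obs) = 13/240 / 9/80 = 13/27
P(Z=3 | obs) = 7/240 / 9/80 = 7/27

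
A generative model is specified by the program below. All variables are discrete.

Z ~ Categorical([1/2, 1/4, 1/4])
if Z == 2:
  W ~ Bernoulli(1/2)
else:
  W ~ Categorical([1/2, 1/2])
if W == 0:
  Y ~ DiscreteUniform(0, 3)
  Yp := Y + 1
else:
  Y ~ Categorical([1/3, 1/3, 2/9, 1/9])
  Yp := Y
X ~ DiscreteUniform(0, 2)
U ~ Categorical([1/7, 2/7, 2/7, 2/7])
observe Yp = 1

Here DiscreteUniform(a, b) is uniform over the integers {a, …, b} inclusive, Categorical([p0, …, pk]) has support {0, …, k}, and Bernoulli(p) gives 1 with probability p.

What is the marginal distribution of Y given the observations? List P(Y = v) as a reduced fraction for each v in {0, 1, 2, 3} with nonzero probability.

Enumerate traces; 72 have nonzero weight after conditioning:
  (Z=0, W=0, Y=0, X=0, U=0) weight 1/336
  (Z=0, W=0, Y=0, X=0, U=1) weight 1/168
  (Z=0, W=0, Y=0, X=0, U=2) weight 1/168
  (Z=0, W=0, Y=0, X=0, U=3) weight 1/168
  (Z=0, W=0, Y=0, X=1, U=0) weight 1/336
  (Z=0, W=0, Y=0, X=1, U=1) weight 1/168
  (Z=0, W=0, Y=0, X=1, U=2) weight 1/168
  (Z=0, W=0, Y=0, X=1, U=3) weight 1/168
  (Z=0, W=1, Y=1, X=0, U=0) weight 1/252
  … 63 more
Group by Y:
  weight(Y=0) = 1/8
  weight(Y=1) = 1/6
Total weight = 1/8 + 1/6 = 7/24
P(Y=0 | obs) = 1/8 / 7/24 = 3/7
P(Y=1 | obs) = 1/6 / 7/24 = 4/7

P(Y=0) = 3/7, P(Y=1) = 4/7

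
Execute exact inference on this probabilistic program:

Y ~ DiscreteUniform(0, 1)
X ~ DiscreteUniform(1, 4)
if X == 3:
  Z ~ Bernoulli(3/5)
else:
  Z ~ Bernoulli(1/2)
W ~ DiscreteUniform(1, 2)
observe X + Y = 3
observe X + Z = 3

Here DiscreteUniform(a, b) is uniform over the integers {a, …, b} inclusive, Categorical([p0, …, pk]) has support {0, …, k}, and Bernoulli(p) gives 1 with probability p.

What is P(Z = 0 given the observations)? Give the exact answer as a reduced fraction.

Enumerate traces; 4 have nonzero weight after conditioning:
  (Y=0, X=3, Z=0, W=1) weight 1/40
  (Y=0, X=3, Z=0, W=2) weight 1/40
  (Y=1, X=2, Z=1, W=1) weight 1/32
  (Y=1, X=2, Z=1, W=2) weight 1/32
Group by Z:
  weight(Z=0) = 1/20
  weight(Z=1) = 1/16
Total weight = 1/20 + 1/16 = 9/80
P(Z=0 | obs) = 1/20 / 9/80 = 4/9
P(Z=1 | obs) = 1/16 / 9/80 = 5/9

P(Z = 0 | obs) = 4/9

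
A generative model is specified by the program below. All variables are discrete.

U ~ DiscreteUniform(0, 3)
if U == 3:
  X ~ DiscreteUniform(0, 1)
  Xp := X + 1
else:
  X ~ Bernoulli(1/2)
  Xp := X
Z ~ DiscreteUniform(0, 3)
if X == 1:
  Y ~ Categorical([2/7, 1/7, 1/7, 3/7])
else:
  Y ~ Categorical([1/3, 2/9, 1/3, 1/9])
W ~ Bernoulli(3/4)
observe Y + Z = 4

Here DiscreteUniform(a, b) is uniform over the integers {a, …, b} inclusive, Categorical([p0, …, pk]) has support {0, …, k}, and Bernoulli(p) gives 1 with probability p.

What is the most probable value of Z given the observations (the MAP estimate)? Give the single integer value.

Enumerate traces; 48 have nonzero weight after conditioning:
  (U=0, X=0, Z=1, Y=3, W=0) weight 1/1152
  (U=0, X=0, Z=1, Y=3, W=1) weight 1/384
  (U=0, X=0, Z=2, Y=2, W=0) weight 1/384
  (U=0, X=0, Z=2, Y=2, W=1) weight 1/128
  (U=0, X=0, Z=3, Y=1, W=0) weight 1/576
  (U=0, X=0, Z=3, Y=1, W=1) weight 1/192
  (U=0, X=1, Z=1, Y=3, W=0) weight 3/896
  (U=0, X=1, Z=1, Y=3, W=1) weight 9/896
  … 40 more
Group by Z:
  weight(Z=1) = 17/252
  weight(Z=2) = 5/84
  weight(Z=3) = 23/504
Total weight = 17/252 + 5/84 + 23/504 = 29/168
P(Z=1 | obs) = 17/252 / 29/168 = 34/87
P(Z=2 | obs) = 5/84 / 29/168 = 10/29
P(Z=3 | obs) = 23/504 / 29/168 = 23/87
argmax = 1

argmax_v P(Z = v | obs) = 1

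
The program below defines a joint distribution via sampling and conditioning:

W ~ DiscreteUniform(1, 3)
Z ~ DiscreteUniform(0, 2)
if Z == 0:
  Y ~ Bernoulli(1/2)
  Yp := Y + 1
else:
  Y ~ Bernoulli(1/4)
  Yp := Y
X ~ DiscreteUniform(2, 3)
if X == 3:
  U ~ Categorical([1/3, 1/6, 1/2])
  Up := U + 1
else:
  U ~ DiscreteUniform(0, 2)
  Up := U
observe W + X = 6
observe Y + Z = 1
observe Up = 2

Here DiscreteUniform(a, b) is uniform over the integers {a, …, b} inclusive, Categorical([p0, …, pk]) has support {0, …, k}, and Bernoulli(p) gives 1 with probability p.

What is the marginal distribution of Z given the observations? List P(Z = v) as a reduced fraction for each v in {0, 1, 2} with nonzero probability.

Enumerate traces; 2 have nonzero weight after conditioning:
  (W=3, Z=0, Y=1, X=3, U=1) weight 1/216
  (W=3, Z=1, Y=0, X=3, U=1) weight 1/144
Group by Z:
  weight(Z=0) = 1/216
  weight(Z=1) = 1/144
Total weight = 1/216 + 1/144 = 5/432
P(Z=0 | obs) = 1/216 / 5/432 = 2/5
P(Z=1 | obs) = 1/144 / 5/432 = 3/5

P(Z=0) = 2/5, P(Z=1) = 3/5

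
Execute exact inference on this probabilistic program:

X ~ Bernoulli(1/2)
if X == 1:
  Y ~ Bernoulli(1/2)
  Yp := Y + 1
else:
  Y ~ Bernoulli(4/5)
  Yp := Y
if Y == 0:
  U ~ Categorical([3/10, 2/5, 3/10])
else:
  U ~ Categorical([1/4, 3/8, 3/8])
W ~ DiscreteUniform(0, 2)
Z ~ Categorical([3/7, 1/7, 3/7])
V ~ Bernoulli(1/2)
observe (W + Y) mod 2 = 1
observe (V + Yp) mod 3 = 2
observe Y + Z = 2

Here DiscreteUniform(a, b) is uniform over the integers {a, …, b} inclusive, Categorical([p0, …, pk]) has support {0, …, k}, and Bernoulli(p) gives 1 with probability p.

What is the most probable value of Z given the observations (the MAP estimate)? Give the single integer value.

Enumerate traces; 15 have nonzero weight after conditioning:
  (X=0, Y=1, U=0, W=0, Z=1, V=1) weight 1/420
  (X=0, Y=1, U=0, W=2, Z=1, V=1) weight 1/420
  (X=0, Y=1, U=1, W=0, Z=1, V=1) weight 1/280
  (X=0, Y=1, U=1, W=2, Z=1, V=1) weight 1/280
  (X=0, Y=1, U=2, W=0, Z=1, V=1) weight 1/280
  (X=0, Y=1, U=2, W=2, Z=1, V=1) weight 1/280
  (X=1, Y=0, U=0, W=1, Z=2, V=1) weight 3/560
  (X=1, Y=0, U=1, W=1, Z=2, V=1) weight 1/140
  … 7 more
Group by Z:
  weight(Z=1) = 13/420
  weight(Z=2) = 1/56
Total weight = 13/420 + 1/56 = 41/840
P(Z=1 | obs) = 13/420 / 41/840 = 26/41
P(Z=2 | obs) = 1/56 / 41/840 = 15/41
argmax = 1

argmax_v P(Z = v | obs) = 1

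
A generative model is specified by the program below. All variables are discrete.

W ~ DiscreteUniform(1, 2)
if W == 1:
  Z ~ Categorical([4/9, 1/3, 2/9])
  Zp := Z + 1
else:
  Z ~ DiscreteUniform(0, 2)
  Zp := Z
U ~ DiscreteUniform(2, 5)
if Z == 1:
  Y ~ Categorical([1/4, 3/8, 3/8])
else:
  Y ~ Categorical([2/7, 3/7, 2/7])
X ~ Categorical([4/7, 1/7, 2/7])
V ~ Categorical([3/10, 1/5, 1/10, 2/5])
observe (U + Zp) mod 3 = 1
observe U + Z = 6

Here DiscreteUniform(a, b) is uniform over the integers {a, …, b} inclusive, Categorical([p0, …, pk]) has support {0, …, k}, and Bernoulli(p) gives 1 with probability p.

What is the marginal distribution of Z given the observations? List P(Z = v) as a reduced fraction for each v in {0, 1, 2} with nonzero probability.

Enumerate traces; 72 have nonzero weight after conditioning:
  (W=1, Z=1, U=5, Y=0, X=0, V=0) weight 1/560
  (W=1, Z=1, U=5, Y=0, X=0, V=1) weight 1/840
  (W=1, Z=1, U=5, Y=0, X=0, V=2) weight 1/1680
  (W=1, Z=1, U=5, Y=0, X=0, V=3) weight 1/420
  (W=1, Z=1, U=5, Y=0, X=1, V=0) weight 1/2240
  (W=1, Z=1, U=5, Y=0, X=1, V=1) weight 1/3360
  (W=1, Z=1, U=5, Y=0, X=1, V=2) weight 1/6720
  (W=1, Z=1, U=5, Y=0, X=1, V=3) weight 1/1680
  (W=1, Z=2, U=4, Y=0, X=0, V=0) weight 1/735
  … 63 more
Group by Z:
  weight(Z=1) = 1/24
  weight(Z=2) = 1/36
Total weight = 1/24 + 1/36 = 5/72
P(Z=1 | obs) = 1/24 / 5/72 = 3/5
P(Z=2 | obs) = 1/36 / 5/72 = 2/5

P(Z=1) = 3/5, P(Z=2) = 2/5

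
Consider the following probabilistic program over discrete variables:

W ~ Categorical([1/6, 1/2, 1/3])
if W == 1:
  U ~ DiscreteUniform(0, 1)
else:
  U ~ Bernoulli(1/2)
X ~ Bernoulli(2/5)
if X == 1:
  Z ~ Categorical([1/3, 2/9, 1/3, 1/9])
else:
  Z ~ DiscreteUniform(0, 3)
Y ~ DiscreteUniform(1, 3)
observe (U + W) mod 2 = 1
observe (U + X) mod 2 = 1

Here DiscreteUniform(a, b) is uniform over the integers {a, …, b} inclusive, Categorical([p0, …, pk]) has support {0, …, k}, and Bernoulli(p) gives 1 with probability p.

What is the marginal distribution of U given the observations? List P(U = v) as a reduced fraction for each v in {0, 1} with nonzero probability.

Enumerate traces; 36 have nonzero weight after conditioning:
  (W=0, U=1, X=0, Z=0, Y=1) weight 1/240
  (W=0, U=1, X=0, Z=0, Y=2) weight 1/240
  (W=0, U=1, X=0, Z=0, Y=3) weight 1/240
  (W=0, U=1, X=0, Z=1, Y=1) weight 1/240
  (W=0, U=1, X=0, Z=1, Y=2) weight 1/240
  (W=0, U=1, X=0, Z=1, Y=3) weight 1/240
  (W=0, U=1, X=0, Z=2, Y=1) weight 1/240
  (W=0, U=1, X=0, Z=2, Y=2) weight 1/240
  (W=1, U=0, X=1, Z=0, Y=1) weight 1/90
  … 27 more
Group by U:
  weight(U=0) = 1/10
  weight(U=1) = 3/20
Total weight = 1/10 + 3/20 = 1/4
P(U=0 | obs) = 1/10 / 1/4 = 2/5
P(U=1 | obs) = 3/20 / 1/4 = 3/5

P(U=0) = 2/5, P(U=1) = 3/5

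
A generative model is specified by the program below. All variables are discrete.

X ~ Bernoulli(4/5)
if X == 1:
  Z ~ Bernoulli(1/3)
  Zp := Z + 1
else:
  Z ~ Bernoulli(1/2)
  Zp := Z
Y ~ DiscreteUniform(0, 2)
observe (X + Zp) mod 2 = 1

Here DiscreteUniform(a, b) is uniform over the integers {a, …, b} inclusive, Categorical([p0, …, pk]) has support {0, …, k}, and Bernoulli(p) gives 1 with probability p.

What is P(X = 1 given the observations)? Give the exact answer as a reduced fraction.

Enumerate traces; 6 have nonzero weight after conditioning:
  (X=0, Z=1, Y=0) weight 1/30
  (X=0, Z=1, Y=1) weight 1/30
  (X=0, Z=1, Y=2) weight 1/30
  (X=1, Z=1, Y=0) weight 4/45
  (X=1, Z=1, Y=1) weight 4/45
  (X=1, Z=1, Y=2) weight 4/45
Group by X:
  weight(X=0) = 1/10
  weight(X=1) = 4/15
Total weight = 1/10 + 4/15 = 11/30
P(X=0 | obs) = 1/10 / 11/30 = 3/11
P(X=1 | obs) = 4/15 / 11/30 = 8/11

P(X = 1 | obs) = 8/11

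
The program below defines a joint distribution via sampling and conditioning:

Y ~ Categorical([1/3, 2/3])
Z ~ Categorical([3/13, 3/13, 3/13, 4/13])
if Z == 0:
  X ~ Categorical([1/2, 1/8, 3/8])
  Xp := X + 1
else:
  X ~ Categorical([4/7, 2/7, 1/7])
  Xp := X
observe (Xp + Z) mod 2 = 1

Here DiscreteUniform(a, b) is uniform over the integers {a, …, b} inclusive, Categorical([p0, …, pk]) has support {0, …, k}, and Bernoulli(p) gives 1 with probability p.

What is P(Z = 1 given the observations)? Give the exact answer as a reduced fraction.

P(Z = 1 | obs) = 24/95

Enumerate traces; 14 have nonzero weight after conditioning:
  (Y=0, Z=0, X=0) weight 1/26
  (Y=0, Z=0, X=2) weight 3/104
  (Y=0, Z=1, X=0) weight 4/91
  (Y=0, Z=1, X=2) weight 1/91
  (Y=0, Z=2, X=1) weight 2/91
  (Y=0, Z=3, X=0) weight 16/273
  (Y=0, Z=3, X=2) weight 4/273
  (Y=1, Z=0, X=0) weight 1/13
  … 6 more
Group by Z:
  weight(Z=0) = 21/104
  weight(Z=1) = 15/91
  weight(Z=2) = 6/91
  weight(Z=3) = 20/91
Total weight = 21/104 + 15/91 + 6/91 + 20/91 = 475/728
P(Z=0 | obs) = 21/104 / 475/728 = 147/475
P(Z=1 | obs) = 15/91 / 475/728 = 24/95
P(Z=2 | obs) = 6/91 / 475/728 = 48/475
P(Z=3 | obs) = 20/91 / 475/728 = 32/95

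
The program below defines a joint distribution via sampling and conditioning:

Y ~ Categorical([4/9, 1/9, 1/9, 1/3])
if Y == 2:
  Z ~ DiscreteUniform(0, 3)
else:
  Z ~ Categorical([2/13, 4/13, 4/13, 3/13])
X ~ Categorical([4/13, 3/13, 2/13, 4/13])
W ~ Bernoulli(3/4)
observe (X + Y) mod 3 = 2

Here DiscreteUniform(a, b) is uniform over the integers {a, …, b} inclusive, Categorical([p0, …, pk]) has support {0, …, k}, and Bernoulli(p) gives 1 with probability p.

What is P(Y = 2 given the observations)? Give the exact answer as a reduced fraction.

Enumerate traces; 40 have nonzero weight after conditioning:
  (Y=0, Z=0, X=2, W=0) weight 4/1521
  (Y=0, Z=0, X=2, W=1) weight 4/507
  (Y=0, Z=1, X=2, W=0) weight 8/1521
  (Y=0, Z=1, X=2, W=1) weight 8/507
  (Y=0, Z=2, X=2, W=0) weight 8/1521
  (Y=0, Z=2, X=2, W=1) weight 8/507
  (Y=0, Z=3, X=2, W=0) weight 2/507
  (Y=0, Z=3, X=2, W=1) weight 2/169
  (Y=1, Z=0, X=1, W=0) weight 1/1014
  (Y=2, Z=0, X=0, W=0) weight 1/468
  … 30 more
Group by Y:
  weight(Y=0) = 8/117
  weight(Y=1) = 1/39
  weight(Y=2) = 8/117
  weight(Y=3) = 2/39
Total weight = 8/117 + 1/39 + 8/117 + 2/39 = 25/117
P(Y=0 | obs) = 8/117 / 25/117 = 8/25
P(Y=1 | obs) = 1/39 / 25/117 = 3/25
P(Y=2 | obs) = 8/117 / 25/117 = 8/25
P(Y=3 | obs) = 2/39 / 25/117 = 6/25

P(Y = 2 | obs) = 8/25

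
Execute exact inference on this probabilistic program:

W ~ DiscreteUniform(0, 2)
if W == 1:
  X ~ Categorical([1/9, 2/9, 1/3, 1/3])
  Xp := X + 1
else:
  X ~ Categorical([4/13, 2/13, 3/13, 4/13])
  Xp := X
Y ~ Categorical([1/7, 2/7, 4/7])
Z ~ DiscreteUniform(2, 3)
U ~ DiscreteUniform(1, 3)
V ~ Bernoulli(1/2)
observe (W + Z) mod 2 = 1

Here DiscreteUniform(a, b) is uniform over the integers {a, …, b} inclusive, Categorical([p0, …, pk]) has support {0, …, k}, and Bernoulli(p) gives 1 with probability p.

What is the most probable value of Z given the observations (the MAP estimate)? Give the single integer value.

argmax_v P(Z = v | obs) = 3

Enumerate traces; 216 have nonzero weight after conditioning:
  (W=0, X=0, Y=0, Z=3, U=1, V=0) weight 1/819
  (W=0, X=0, Y=0, Z=3, U=1, V=1) weight 1/819
  (W=0, X=0, Y=0, Z=3, U=2, V=0) weight 1/819
  (W=0, X=0, Y=0, Z=3, U=2, V=1) weight 1/819
  (W=0, X=0, Y=0, Z=3, U=3, V=0) weight 1/819
  (W=0, X=0, Y=0, Z=3, U=3, V=1) weight 1/819
  (W=0, X=0, Y=1, Z=3, U=1, V=0) weight 2/819
  (W=0, X=0, Y=1, Z=3, U=1, V=1) weight 2/819
  (W=1, X=0, Y=0, Z=2, U=1, V=0) weight 1/2268
  … 207 more
Group by Z:
  weight(Z=2) = 1/6
  weight(Z=3) = 1/3
Total weight = 1/6 + 1/3 = 1/2
P(Z=2 | obs) = 1/6 / 1/2 = 1/3
P(Z=3 | obs) = 1/3 / 1/2 = 2/3
argmax = 3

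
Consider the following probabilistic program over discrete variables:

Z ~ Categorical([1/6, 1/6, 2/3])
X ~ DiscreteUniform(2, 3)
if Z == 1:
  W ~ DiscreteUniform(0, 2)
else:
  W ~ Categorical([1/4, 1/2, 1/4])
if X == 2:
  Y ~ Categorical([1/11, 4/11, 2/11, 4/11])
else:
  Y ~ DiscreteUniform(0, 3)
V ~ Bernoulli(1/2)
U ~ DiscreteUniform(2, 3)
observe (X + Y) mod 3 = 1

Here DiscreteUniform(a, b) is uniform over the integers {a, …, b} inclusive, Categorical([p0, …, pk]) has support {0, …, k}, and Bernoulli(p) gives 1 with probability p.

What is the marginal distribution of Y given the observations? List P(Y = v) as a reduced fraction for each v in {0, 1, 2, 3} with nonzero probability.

Enumerate traces; 72 have nonzero weight after conditioning:
  (Z=0, X=2, W=0, Y=2, V=0, U=2) weight 1/1056
  (Z=0, X=2, W=0, Y=2, V=0, U=3) weight 1/1056
  (Z=0, X=2, W=0, Y=2, V=1, U=2) weight 1/1056
  (Z=0, X=2, W=0, Y=2, V=1, U=3) weight 1/1056
  (Z=0, X=2, W=1, Y=2, V=0, U=2) weight 1/528
  (Z=0, X=2, W=1, Y=2, V=0, U=3) weight 1/528
  (Z=0, X=2, W=1, Y=2, V=1, U=2) weight 1/528
  (Z=0, X=2, W=1, Y=2, V=1, U=3) weight 1/528
  (Z=0, X=3, W=0, Y=1, V=0, U=2) weight 1/768
  … 63 more
Group by Y:
  weight(Y=1) = 1/8
  weight(Y=2) = 1/11
Total weight = 1/8 + 1/11 = 19/88
P(Y=1 | obs) = 1/8 / 19/88 = 11/19
P(Y=2 | obs) = 1/11 / 19/88 = 8/19

P(Y=1) = 11/19, P(Y=2) = 8/19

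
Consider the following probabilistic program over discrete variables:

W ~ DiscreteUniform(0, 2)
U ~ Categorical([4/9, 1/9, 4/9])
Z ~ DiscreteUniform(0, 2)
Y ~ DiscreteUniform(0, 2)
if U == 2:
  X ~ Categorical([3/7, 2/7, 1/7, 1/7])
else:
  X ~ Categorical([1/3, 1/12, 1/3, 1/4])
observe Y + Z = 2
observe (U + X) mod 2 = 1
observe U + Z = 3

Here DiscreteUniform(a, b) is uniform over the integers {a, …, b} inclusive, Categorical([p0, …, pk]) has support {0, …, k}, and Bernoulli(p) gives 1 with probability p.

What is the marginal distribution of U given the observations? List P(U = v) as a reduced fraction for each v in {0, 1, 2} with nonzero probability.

P(U=1) = 7/25, P(U=2) = 18/25

Enumerate traces; 12 have nonzero weight after conditioning:
  (W=0, U=1, Z=2, Y=0, X=0) weight 1/729
  (W=0, U=1, Z=2, Y=0, X=2) weight 1/729
  (W=0, U=2, Z=1, Y=1, X=1) weight 8/1701
  (W=0, U=2, Z=1, Y=1, X=3) weight 4/1701
  (W=1, U=1, Z=2, Y=0, X=0) weight 1/729
  (W=1, U=1, Z=2, Y=0, X=2) weight 1/729
  (W=1, U=2, Z=1, Y=1, X=1) weight 8/1701
  (W=1, U=2, Z=1, Y=1, X=3) weight 4/1701
  … 4 more
Group by U:
  weight(U=1) = 2/243
  weight(U=2) = 4/189
Total weight = 2/243 + 4/189 = 50/1701
P(U=1 | obs) = 2/243 / 50/1701 = 7/25
P(U=2 | obs) = 4/189 / 50/1701 = 18/25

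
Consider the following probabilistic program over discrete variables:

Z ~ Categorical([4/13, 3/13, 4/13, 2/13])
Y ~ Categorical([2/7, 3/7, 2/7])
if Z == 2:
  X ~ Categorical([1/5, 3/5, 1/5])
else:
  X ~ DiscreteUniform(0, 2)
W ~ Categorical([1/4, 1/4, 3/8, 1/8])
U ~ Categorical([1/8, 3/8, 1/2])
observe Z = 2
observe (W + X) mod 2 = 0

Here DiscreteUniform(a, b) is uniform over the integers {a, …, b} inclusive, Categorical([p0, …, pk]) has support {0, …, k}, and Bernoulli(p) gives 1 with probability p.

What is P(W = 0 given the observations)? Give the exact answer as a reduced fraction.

Enumerate traces; 54 have nonzero weight after conditioning:
  (Z=2, Y=0, X=0, W=0, U=0) weight 1/1820
  (Z=2, Y=0, X=0, W=0, U=1) weight 3/1820
  (Z=2, Y=0, X=0, W=0, U=2) weight 1/455
  (Z=2, Y=0, X=0, W=2, U=0) weight 3/3640
  (Z=2, Y=0, X=0, W=2, U=1) weight 9/3640
  (Z=2, Y=0, X=0, W=2, U=2) weight 3/910
  (Z=2, Y=0, X=1, W=1, U=0) weight 3/1820
  (Z=2, Y=0, X=1, W=1, U=1) weight 9/1820
  (Z=2, Y=0, X=1, W=3, U=0) weight 3/3640
  … 45 more
Group by W:
  weight(W=0) = 2/65
  weight(W=1) = 3/65
  weight(W=2) = 3/65
  weight(W=3) = 3/130
Total weight = 2/65 + 3/65 + 3/65 + 3/130 = 19/130
P(W=0 | obs) = 2/65 / 19/130 = 4/19
P(W=1 | obs) = 3/65 / 19/130 = 6/19
P(W=2 | obs) = 3/65 / 19/130 = 6/19
P(W=3 | obs) = 3/130 / 19/130 = 3/19

P(W = 0 | obs) = 4/19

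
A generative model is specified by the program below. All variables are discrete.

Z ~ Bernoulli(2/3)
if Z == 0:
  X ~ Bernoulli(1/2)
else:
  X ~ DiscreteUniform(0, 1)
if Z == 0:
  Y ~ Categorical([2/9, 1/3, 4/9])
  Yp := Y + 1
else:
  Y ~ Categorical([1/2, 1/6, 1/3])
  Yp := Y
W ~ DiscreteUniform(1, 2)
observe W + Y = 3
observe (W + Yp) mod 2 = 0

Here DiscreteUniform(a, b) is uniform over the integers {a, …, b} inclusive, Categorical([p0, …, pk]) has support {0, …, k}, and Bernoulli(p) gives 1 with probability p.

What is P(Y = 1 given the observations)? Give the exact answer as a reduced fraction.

P(Y = 1 | obs) = 3/7

Enumerate traces; 4 have nonzero weight after conditioning:
  (Z=0, X=0, Y=1, W=2) weight 1/36
  (Z=0, X=0, Y=2, W=1) weight 1/27
  (Z=0, X=1, Y=1, W=2) weight 1/36
  (Z=0, X=1, Y=2, W=1) weight 1/27
Group by Y:
  weight(Y=1) = 1/18
  weight(Y=2) = 2/27
Total weight = 1/18 + 2/27 = 7/54
P(Y=1 | obs) = 1/18 / 7/54 = 3/7
P(Y=2 | obs) = 2/27 / 7/54 = 4/7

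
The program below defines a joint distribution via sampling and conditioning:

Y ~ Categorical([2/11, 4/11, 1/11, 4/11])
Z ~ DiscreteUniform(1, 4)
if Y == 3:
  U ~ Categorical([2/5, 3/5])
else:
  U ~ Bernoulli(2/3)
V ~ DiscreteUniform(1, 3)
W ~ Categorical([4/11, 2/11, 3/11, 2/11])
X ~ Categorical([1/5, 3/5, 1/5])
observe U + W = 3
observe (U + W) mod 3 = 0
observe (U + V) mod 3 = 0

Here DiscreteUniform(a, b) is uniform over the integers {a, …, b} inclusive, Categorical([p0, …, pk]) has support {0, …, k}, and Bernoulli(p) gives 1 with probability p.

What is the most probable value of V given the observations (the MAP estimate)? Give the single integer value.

Enumerate traces; 96 have nonzero weight after conditioning:
  (Y=0, Z=1, U=0, V=3, W=3, X=0) weight 1/5445
  (Y=0, Z=1, U=0, V=3, W=3, X=1) weight 1/1815
  (Y=0, Z=1, U=0, V=3, W=3, X=2) weight 1/5445
  (Y=0, Z=1, U=1, V=2, W=2, X=0) weight 1/1815
  (Y=0, Z=1, U=1, V=2, W=2, X=1) weight 1/605
  (Y=0, Z=1, U=1, V=2, W=2, X=2) weight 1/1815
  (Y=0, Z=2, U=0, V=3, W=3, X=0) weight 1/5445
  (Y=0, Z=2, U=0, V=3, W=3, X=1) weight 1/1815
  … 88 more
Group by V:
  weight(V=2) = 106/1815
  weight(V=3) = 118/5445
Total weight = 106/1815 + 118/5445 = 436/5445
P(V=2 | obs) = 106/1815 / 436/5445 = 159/218
P(V=3 | obs) = 118/5445 / 436/5445 = 59/218
argmax = 2

argmax_v P(V = v | obs) = 2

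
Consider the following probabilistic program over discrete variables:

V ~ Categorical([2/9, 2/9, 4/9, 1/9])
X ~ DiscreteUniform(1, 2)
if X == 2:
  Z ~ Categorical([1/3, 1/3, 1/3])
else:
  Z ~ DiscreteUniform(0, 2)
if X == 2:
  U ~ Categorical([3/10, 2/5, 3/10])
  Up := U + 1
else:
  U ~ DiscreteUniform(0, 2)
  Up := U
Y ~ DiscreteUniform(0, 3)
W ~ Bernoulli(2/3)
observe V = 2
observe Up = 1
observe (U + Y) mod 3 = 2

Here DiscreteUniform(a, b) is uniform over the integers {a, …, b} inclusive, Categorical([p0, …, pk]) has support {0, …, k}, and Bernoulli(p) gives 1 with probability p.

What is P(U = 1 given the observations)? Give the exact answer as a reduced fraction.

Enumerate traces; 12 have nonzero weight after conditioning:
  (V=2, X=1, Z=0, U=1, Y=1, W=0) weight 1/486
  (V=2, X=1, Z=0, U=1, Y=1, W=1) weight 1/243
  (V=2, X=1, Z=1, U=1, Y=1, W=0) weight 1/486
  (V=2, X=1, Z=1, U=1, Y=1, W=1) weight 1/243
  (V=2, X=1, Z=2, U=1, Y=1, W=0) weight 1/486
  (V=2, X=1, Z=2, U=1, Y=1, W=1) weight 1/243
  (V=2, X=2, Z=0, U=0, Y=2, W=0) weight 1/540
  (V=2, X=2, Z=0, U=0, Y=2, W=1) weight 1/270
  … 4 more
Group by U:
  weight(U=0) = 1/60
  weight(U=1) = 1/54
Total weight = 1/60 + 1/54 = 19/540
P(U=0 | obs) = 1/60 / 19/540 = 9/19
P(U=1 | obs) = 1/54 / 19/540 = 10/19

P(U = 1 | obs) = 10/19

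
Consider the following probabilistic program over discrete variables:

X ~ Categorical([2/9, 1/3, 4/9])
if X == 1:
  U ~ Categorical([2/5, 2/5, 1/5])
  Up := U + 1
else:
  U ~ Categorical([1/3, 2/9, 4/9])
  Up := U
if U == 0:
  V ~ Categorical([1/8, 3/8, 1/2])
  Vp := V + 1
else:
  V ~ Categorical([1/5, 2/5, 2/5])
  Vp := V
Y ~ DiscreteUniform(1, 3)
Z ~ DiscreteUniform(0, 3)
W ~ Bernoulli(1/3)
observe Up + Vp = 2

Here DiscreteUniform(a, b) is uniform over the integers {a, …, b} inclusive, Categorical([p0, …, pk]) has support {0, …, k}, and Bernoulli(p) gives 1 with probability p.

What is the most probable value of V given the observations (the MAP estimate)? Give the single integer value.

argmax_v P(V = v | obs) = 1

Enumerate traces; 192 have nonzero weight after conditioning:
  (X=0, U=0, V=1, Y=1, Z=0, W=0) weight 1/648
  (X=0, U=0, V=1, Y=1, Z=0, W=1) weight 1/1296
  (X=0, U=0, V=1, Y=1, Z=1, W=0) weight 1/648
  (X=0, U=0, V=1, Y=1, Z=1, W=1) weight 1/1296
  (X=0, U=0, V=1, Y=1, Z=2, W=0) weight 1/648
  (X=0, U=0, V=1, Y=1, Z=2, W=1) weight 1/1296
  (X=0, U=0, V=1, Y=1, Z=3, W=0) weight 1/648
  (X=0, U=0, V=1, Y=1, Z=3, W=1) weight 1/1296
  (X=0, U=2, V=0, Y=1, Z=0, W=0) weight 4/3645
  … 183 more
Group by V:
  weight(V=0) = 277/2700
  weight(V=1) = 77/540
Total weight = 277/2700 + 77/540 = 331/1350
P(V=0 | obs) = 277/2700 / 331/1350 = 277/662
P(V=1 | obs) = 77/540 / 331/1350 = 385/662
argmax = 1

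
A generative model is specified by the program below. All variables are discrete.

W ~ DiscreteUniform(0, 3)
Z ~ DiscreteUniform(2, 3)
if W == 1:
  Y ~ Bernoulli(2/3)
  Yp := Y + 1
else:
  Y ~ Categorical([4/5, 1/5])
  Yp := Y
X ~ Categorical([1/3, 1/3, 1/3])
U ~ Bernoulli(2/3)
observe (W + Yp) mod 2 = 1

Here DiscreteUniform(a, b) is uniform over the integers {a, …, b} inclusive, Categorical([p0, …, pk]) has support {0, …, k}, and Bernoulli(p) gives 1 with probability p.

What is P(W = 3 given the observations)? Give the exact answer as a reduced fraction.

Enumerate traces; 48 have nonzero weight after conditioning:
  (W=0, Z=2, Y=1, X=0, U=0) weight 1/360
  (W=0, Z=2, Y=1, X=0, U=1) weight 1/180
  (W=0, Z=2, Y=1, X=1, U=0) weight 1/360
  (W=0, Z=2, Y=1, X=1, U=1) weight 1/180
  (W=0, Z=2, Y=1, X=2, U=0) weight 1/360
  (W=0, Z=2, Y=1, X=2, U=1) weight 1/180
  (W=0, Z=3, Y=1, X=0, U=0) weight 1/360
  (W=0, Z=3, Y=1, X=0, U=1) weight 1/180
  (W=1, Z=2, Y=1, X=0, U=0) weight 1/108
  (W=2, Z=2, Y=1, X=0, U=0) weight 1/360
  … 38 more
Group by W:
  weight(W=0) = 1/20
  weight(W=1) = 1/6
  weight(W=2) = 1/20
  weight(W=3) = 1/5
Total weight = 1/20 + 1/6 + 1/20 + 1/5 = 7/15
P(W=0 | obs) = 1/20 / 7/15 = 3/28
P(W=1 | obs) = 1/6 / 7/15 = 5/14
P(W=2 | obs) = 1/20 / 7/15 = 3/28
P(W=3 | obs) = 1/5 / 7/15 = 3/7

P(W = 3 | obs) = 3/7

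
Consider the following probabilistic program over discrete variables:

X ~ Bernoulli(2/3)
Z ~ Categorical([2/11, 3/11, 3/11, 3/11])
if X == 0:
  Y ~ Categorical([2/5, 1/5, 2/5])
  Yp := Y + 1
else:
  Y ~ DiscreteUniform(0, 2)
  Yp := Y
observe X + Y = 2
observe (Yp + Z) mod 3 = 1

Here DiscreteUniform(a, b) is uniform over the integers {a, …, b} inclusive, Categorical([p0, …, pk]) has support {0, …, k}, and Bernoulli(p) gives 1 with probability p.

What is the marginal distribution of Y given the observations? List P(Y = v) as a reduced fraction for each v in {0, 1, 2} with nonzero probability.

P(Y=1) = 25/34, P(Y=2) = 9/34

Enumerate traces; 3 have nonzero weight after conditioning:
  (X=0, Z=1, Y=2) weight 2/55
  (X=1, Z=0, Y=1) weight 4/99
  (X=1, Z=3, Y=1) weight 2/33
Group by Y:
  weight(Y=1) = 10/99
  weight(Y=2) = 2/55
Total weight = 10/99 + 2/55 = 68/495
P(Y=1 | obs) = 10/99 / 68/495 = 25/34
P(Y=2 | obs) = 2/55 / 68/495 = 9/34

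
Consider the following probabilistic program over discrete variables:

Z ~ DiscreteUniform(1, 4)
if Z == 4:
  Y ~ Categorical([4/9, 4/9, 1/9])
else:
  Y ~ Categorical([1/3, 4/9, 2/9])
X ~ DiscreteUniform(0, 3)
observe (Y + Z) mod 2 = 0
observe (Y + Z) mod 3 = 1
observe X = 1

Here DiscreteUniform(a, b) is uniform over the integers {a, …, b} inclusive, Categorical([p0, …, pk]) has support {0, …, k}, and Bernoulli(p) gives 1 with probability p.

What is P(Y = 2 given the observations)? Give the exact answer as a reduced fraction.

Enumerate traces; 3 have nonzero weight after conditioning:
  (Z=2, Y=2, X=1) weight 1/72
  (Z=3, Y=1, X=1) weight 1/36
  (Z=4, Y=0, X=1) weight 1/36
Group by Y:
  weight(Y=0) = 1/36
  weight(Y=1) = 1/36
  weight(Y=2) = 1/72
Total weight = 1/36 + 1/36 + 1/72 = 5/72
P(Y=0 | obs) = 1/36 / 5/72 = 2/5
P(Y=1 | obs) = 1/36 / 5/72 = 2/5
P(Y=2 | obs) = 1/72 / 5/72 = 1/5

P(Y = 2 | obs) = 1/5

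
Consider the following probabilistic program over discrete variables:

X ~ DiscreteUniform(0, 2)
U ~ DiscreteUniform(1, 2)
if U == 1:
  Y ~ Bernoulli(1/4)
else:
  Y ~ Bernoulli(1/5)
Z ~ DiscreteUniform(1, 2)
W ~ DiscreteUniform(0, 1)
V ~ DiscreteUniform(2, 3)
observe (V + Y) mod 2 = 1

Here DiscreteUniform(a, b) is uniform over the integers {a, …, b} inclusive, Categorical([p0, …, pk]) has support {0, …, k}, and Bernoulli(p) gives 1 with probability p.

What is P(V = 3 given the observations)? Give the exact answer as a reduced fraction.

P(V = 3 | obs) = 31/40

Enumerate traces; 48 have nonzero weight after conditioning:
  (X=0, U=1, Y=0, Z=1, W=0, V=3) weight 1/64
  (X=0, U=1, Y=0, Z=1, W=1, V=3) weight 1/64
  (X=0, U=1, Y=0, Z=2, W=0, V=3) weight 1/64
  (X=0, U=1, Y=0, Z=2, W=1, V=3) weight 1/64
  (X=0, U=1, Y=1, Z=1, W=0, V=2) weight 1/192
  (X=0, U=1, Y=1, Z=1, W=1, V=2) weight 1/192
  (X=0, U=1, Y=1, Z=2, W=0, V=2) weight 1/192
  (X=0, U=1, Y=1, Z=2, W=1, V=2) weight 1/192
  … 40 more
Group by V:
  weight(V=2) = 9/80
  weight(V=3) = 31/80
Total weight = 9/80 + 31/80 = 1/2
P(V=2 | obs) = 9/80 / 1/2 = 9/40
P(V=3 | obs) = 31/80 / 1/2 = 31/40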